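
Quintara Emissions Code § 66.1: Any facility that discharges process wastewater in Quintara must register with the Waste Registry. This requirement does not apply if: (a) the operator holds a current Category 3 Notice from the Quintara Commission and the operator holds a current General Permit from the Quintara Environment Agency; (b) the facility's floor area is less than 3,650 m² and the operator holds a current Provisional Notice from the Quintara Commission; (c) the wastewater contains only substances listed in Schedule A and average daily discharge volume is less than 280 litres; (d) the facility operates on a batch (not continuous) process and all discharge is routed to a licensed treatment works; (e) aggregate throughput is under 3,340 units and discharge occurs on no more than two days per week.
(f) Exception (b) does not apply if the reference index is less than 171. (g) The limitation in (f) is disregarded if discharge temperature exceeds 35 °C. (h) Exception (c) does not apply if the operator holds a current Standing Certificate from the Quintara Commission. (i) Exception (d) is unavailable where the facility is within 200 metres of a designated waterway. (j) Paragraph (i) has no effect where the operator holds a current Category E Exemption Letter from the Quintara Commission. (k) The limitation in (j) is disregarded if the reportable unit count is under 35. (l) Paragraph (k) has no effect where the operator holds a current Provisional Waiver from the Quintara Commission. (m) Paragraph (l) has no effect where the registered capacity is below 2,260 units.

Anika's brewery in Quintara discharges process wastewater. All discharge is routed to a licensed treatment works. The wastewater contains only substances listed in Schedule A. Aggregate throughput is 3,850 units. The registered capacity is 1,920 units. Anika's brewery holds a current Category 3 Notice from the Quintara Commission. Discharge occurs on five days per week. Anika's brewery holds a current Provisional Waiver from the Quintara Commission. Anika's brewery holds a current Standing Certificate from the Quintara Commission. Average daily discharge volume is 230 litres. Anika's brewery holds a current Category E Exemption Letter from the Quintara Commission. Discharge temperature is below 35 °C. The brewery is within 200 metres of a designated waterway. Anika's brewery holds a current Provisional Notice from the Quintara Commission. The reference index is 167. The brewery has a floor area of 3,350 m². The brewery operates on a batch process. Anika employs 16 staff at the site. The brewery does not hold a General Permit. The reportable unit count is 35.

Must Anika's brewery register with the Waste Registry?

Exception (a) does not apply: no General Permit is held.
All of (b)'s requirements are met (the facility's floor area is 3,350 m², less than the 3,650 m² limit; a current Provisional Notice is held). But applying paragraphs (f)–(g): (f) is engaged — the reference index is 167, less than the 171 limit. (g), which would lift (f), is inapplicable — discharge temperature is below 35 °C. Exception (b) does not apply.
Exception (c) is satisfied on its face — the wastewater is Schedule-A-only; average daily discharge volume is 230 litres, less than the 280 litres limit. However, paragraph (h) must be considered: (h) operates — a current Standing Certificate is held. (c) is therefore removed.
Exception (d) is satisfied on its face — the facility operates on a batch process; discharge is routed to a licensed treatment works. As to paragraphs (i)–(m): (i) is engaged (the brewery is within 200 m of a designated waterway), but is itself disapplied by (j): (j) is triggered — a current Category E Exemption Letter is held. (k) is inapplicable (the reportable unit count is 35, not under 35), so (j) stands. (d) remains available.
Exception (e) fails — aggregate throughput is 3,850 units, not under 3,340 units.

No — exception (d) applies; Anika's brewery is not required to register with the Waste Registry.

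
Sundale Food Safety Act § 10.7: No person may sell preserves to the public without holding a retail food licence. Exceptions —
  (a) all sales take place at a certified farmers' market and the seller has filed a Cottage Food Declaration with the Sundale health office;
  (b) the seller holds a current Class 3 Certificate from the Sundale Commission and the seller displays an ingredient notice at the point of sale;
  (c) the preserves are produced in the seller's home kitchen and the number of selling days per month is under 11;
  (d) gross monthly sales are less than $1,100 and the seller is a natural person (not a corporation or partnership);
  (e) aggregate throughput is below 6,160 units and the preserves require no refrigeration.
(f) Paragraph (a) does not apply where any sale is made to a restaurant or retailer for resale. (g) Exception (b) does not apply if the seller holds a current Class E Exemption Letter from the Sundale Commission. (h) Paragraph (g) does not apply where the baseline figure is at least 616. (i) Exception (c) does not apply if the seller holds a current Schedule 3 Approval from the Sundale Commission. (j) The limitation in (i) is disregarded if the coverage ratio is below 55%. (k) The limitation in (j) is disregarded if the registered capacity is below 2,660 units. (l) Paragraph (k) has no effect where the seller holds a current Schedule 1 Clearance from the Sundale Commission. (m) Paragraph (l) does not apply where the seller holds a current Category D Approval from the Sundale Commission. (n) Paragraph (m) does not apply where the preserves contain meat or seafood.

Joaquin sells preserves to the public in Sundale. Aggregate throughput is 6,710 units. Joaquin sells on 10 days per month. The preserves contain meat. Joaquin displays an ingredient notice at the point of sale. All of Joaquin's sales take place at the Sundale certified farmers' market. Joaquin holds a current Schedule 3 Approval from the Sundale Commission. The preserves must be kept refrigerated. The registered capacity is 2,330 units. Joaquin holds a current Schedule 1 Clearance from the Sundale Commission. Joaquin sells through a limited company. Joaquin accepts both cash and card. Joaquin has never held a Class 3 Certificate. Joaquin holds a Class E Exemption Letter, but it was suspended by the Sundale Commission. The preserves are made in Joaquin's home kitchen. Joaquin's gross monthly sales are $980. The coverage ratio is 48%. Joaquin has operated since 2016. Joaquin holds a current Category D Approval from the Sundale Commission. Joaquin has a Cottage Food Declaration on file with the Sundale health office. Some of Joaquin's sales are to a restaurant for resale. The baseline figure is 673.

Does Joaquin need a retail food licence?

No — exception (c) applies; Joaquin is not required to hold a retail food licence.

All of (a)'s requirements are met (all sales are at a certified farmers' market; a Cottage Food Declaration is on file). But applying paragraph (f): (f) operates against (a): some sales are to a restaurant for resale. (a) is therefore removed.
Exception (b) requires that the seller holds a current Class 3 Certificate from the Sundale Commission; but no current Class 3 Certificate is held, so (b) is unavailable.
Exception (c) is satisfied on its face — the preserves are home-kitchen produced; the number of selling days per month is 10, under the 11 limit. Under paragraphs (i)–(n): (i) applies (a current Schedule 3 Approval is held), but is set aside by (j): (j) operates against (i): the coverage ratio is 48%, below the 55% limit. (k) would limit (j) — the registered capacity is 2,330 units, below the 2,660 units limit — but (l) sets (k) aside: (l) operates against (k): a current Schedule 1 Clearance is held. (m) would limit (l) — a current Category D Approval is held — but (n) sets (m) aside: (n) operates — the preserves contain meat. (c) remains available.
Exception (d) does not apply: the seller operates through a limited company.
Exception (e) fails — aggregate throughput is 6,710 units, not below 6,160 units.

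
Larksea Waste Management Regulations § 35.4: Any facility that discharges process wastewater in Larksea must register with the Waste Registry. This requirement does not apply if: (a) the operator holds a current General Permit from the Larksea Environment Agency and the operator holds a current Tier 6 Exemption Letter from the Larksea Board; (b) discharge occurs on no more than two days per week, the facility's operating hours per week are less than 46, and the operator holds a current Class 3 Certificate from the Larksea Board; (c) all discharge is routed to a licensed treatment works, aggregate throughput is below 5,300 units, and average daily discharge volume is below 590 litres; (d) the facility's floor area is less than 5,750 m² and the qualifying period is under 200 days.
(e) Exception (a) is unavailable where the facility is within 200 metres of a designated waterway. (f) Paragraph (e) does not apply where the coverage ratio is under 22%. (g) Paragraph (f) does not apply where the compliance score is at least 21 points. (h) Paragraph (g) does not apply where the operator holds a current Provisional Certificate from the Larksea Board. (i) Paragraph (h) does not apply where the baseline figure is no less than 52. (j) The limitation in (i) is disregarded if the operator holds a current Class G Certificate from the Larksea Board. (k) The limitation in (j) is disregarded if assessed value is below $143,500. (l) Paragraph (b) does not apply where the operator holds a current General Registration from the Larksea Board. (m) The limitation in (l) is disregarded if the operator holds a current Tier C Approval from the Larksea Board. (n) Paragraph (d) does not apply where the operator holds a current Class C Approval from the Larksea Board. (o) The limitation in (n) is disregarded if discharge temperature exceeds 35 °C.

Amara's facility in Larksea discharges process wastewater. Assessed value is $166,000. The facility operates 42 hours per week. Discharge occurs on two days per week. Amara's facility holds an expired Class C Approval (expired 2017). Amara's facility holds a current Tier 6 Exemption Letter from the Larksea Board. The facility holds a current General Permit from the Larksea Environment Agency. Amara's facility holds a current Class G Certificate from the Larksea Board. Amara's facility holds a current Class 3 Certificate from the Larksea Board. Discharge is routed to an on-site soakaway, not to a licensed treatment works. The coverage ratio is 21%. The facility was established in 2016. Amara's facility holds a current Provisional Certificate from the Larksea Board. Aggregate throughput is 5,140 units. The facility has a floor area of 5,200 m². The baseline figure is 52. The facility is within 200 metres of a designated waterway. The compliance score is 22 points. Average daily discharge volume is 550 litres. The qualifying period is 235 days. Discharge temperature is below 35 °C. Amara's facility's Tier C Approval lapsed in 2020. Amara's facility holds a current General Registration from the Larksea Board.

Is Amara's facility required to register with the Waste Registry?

No — exception (a) applies; Amara's facility is not required to register with the Waste Registry.

Exception (a)'s conditions are all satisfied: a current General Permit is held; a current Tier 6 Exemption Letter is held. Under paragraphs (e)–(k): (e) operates (the facility is within 200 m of a designated waterway), but is set aside by (f): (f) applies — the coverage ratio is 21%, under the 22% limit. (g) applies (the compliance score is 22 points, meeting the 21 points threshold), but yields to (h): (h) operates against (g): a current Provisional Certificate is held. (i) would limit (h) — the baseline figure is 52, meeting the 52 threshold — but (j) sets (i) aside: (j) operates — a current Class G Certificate is held. (k), which would lift (j), is not triggered — assessed value is $166,000, not below $143,500. (a) remains available.
Exception (b) is satisfied on its face — discharge occurs on no more than two days per week; the facility's operating hours per week are 42, less than the 46 limit; a current Class 3 Certificate is held. But: (l) is triggered — a current General Registration is held. (m) is not engaged (the Tier C Approval is not current), so (l) stands. Exception (b) does not apply.
Exception (c) fails — discharge is not routed to a licensed treatment works.
Exception (d) fails — the qualifying period is 235 days, not under 200 days.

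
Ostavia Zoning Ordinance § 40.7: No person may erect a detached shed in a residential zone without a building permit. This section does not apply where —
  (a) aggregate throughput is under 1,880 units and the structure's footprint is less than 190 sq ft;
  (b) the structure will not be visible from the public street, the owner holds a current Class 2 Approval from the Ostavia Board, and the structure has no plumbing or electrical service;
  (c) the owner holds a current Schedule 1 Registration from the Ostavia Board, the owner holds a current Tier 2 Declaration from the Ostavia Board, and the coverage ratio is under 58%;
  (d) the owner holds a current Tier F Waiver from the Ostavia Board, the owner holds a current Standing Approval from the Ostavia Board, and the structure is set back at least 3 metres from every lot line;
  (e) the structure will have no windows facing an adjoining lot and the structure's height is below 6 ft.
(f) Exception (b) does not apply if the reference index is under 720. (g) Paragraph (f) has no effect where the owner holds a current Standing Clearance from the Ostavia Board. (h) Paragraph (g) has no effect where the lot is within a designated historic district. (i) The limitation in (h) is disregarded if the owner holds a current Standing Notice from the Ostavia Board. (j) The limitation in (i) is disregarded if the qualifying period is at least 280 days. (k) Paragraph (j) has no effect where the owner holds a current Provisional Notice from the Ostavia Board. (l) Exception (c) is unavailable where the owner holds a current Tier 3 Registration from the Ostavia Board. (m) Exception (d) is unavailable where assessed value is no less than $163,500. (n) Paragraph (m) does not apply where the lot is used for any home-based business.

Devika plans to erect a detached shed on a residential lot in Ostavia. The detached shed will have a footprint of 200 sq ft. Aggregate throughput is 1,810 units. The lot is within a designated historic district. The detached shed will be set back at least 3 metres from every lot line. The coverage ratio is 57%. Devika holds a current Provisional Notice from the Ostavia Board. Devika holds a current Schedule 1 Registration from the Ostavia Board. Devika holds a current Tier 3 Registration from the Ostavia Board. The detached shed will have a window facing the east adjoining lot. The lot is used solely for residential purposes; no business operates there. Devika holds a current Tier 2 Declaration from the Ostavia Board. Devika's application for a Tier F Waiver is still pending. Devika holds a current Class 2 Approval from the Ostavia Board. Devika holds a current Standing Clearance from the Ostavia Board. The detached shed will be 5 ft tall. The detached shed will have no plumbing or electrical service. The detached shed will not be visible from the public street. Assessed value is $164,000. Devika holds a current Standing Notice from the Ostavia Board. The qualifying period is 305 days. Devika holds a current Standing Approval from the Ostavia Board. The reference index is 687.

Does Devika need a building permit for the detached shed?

Exception (a) requires that the structure's footprint is less than 190 sq ft; but the structure's footprint is 200 sq ft, not less than 190 sq ft, so (a) is unavailable.
Exception (b)'s conditions are all satisfied: the structure will not be visible from the street; a current Class 2 Approval is held; there is no plumbing or electrical service. Applying paragraphs (f)–(k): (f) would limit (b) — the reference index is 687, under the 720 limit — but (g) sets (f) aside: (g) is engaged — a current Standing Clearance is held. (h) would limit (g) — the lot is in a historic district — but (i) sets (h) aside: (i) is triggered — a current Standing Notice is held. (j) operates (the qualifying period is 305 days, meeting the 280 days threshold), but is displaced by (k): (k) operates against (j): a current Provisional Notice is held. Exception (b) stands.
Exception (c): a current Schedule 1 Registration is held; a current Tier 2 Declaration is held; the coverage ratio is 57%, under the 58% limit — every condition holds. But applying paragraph (l): (l) applies — a current Tier 3 Registration is held. So (c) is unavailable.
Exception (d) requires that the owner holds a current Tier F Waiver from the Ostavia Board; but there is no Tier F Waiver in force, so (d) is unavailable.
Exception (e) requires that the structure will have no windows facing an adjoining lot; but a window faces an adjoining lot, so (e) is unavailable.

No — exception (b) applies; Devika does not need a building permit.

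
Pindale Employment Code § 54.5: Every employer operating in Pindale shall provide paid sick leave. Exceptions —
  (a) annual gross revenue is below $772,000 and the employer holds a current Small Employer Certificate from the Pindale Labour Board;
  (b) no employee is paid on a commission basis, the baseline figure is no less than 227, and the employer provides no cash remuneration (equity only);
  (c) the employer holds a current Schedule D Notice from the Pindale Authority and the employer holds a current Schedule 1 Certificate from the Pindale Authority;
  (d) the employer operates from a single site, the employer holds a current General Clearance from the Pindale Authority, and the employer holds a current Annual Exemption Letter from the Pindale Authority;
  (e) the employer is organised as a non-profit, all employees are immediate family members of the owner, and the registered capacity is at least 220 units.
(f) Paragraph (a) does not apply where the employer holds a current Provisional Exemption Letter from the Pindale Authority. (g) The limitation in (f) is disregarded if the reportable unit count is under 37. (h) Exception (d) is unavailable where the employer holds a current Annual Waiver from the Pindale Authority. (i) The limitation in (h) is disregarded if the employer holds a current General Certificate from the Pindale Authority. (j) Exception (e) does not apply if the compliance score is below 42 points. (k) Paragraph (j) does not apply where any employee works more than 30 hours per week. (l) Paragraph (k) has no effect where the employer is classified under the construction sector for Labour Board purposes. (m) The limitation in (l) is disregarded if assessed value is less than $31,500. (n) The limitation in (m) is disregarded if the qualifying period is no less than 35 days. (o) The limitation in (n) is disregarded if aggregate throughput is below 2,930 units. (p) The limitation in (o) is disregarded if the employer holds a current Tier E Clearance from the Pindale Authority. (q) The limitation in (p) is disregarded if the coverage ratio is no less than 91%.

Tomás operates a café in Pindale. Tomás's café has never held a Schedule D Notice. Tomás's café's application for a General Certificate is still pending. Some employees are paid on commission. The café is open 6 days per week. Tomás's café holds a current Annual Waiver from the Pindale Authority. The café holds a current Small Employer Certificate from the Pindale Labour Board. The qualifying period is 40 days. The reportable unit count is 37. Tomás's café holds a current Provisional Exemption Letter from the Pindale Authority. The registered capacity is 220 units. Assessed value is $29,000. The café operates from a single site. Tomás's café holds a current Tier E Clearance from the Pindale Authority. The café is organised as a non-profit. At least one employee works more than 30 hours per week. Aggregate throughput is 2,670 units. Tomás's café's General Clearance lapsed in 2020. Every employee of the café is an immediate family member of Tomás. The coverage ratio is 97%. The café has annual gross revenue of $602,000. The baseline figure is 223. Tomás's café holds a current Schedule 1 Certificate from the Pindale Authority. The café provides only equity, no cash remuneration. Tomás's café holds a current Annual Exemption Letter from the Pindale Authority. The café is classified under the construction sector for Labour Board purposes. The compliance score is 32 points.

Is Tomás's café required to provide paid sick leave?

Exception (a) is satisfied on its face — annual gross revenue is $602,000, below the $772,000 limit; a current Small Employer Certificate is held. But applying paragraphs (f)–(g): (f) applies — a current Provisional Exemption Letter is held. (g) does not operate here (the reportable unit count is 37, not under 37), so (f) stands. (a) is therefore removed.
Exception (b) requires that no employee is paid on a commission basis; but some employees are paid on commission, so (b) is unavailable.
Exception (c) requires that the employer holds a current Schedule D Notice from the Pindale Authority; but no current Schedule D Notice is held, so (c) is unavailable.
Exception (d) fails — there is no General Clearance in force.
Exception (e) is satisfied on its face — the employer is a non-profit; every employee is an immediate family member; the registered capacity is 220 units, meeting the 220 units threshold. Applying paragraphs (j)–(q): (j) is triggered (the compliance score is 32 points, below the 42 points limit), but is displaced by (k): (k) operates against (j): at least one employee exceeds 30 hours/week. (l) would limit (k) — the café is classified under the construction sector — but (m) sets (l) aside: (m) operates — assessed value is $29,000, less than the $31,500 limit. (n) would limit (m) — the qualifying period is 40 days, meeting the 35 days threshold — but (o) sets (n) aside: (o) is triggered — aggregate throughput is 2,670 units, below the 2,930 units limit. (p) is triggered (a current Tier E Clearance is held), but is displaced by (q): (q) operates — the coverage ratio is 97%, meeting the 91% threshold. (e) remains available.

No — exception (e) applies; Tomás's café is not required to provide paid sick leave.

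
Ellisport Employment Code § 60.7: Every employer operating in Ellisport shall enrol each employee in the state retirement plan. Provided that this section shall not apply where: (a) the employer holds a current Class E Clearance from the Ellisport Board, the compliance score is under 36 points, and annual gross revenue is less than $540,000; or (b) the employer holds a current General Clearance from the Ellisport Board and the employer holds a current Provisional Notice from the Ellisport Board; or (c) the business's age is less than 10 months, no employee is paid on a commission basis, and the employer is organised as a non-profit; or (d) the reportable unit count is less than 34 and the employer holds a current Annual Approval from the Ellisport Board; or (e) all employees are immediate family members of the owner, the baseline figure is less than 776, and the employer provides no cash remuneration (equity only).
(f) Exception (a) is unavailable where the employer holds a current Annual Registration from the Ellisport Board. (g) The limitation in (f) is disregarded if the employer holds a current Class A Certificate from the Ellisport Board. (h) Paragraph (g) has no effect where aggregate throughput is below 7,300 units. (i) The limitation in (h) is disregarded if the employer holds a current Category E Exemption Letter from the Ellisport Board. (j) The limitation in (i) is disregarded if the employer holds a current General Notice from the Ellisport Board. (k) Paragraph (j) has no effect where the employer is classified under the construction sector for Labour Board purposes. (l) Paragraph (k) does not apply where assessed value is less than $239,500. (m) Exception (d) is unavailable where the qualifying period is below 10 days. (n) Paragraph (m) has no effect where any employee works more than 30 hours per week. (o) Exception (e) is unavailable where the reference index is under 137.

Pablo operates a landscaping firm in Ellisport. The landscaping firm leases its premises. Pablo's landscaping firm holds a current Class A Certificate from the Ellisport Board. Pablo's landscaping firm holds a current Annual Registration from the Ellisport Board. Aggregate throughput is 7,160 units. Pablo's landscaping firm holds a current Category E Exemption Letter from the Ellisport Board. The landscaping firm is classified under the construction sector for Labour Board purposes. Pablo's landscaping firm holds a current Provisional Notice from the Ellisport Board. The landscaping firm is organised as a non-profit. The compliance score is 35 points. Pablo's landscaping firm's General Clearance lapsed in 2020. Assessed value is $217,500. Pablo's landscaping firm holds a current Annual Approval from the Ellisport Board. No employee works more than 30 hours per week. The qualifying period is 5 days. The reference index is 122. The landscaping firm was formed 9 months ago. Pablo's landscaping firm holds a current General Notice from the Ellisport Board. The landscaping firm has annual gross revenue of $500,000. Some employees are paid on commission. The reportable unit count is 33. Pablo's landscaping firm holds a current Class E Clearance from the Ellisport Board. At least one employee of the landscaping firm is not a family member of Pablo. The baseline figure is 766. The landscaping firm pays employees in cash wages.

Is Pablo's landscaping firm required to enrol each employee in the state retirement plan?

Yes — Pablo's landscaping firm must enrol each employee in the state retirement plan.

Exception (a): a current Class E Clearance is held; the compliance score is 35 points, under the 36 points limit; annual gross revenue is $500,000, less than the $540,000 limit — every condition holds. However, paragraphs (f)–(l) must be considered: (f) operates against (a): a current Annual Registration is held. (g) would limit (f) — a current Class A Certificate is held — but (h) sets (g) aside: (h) operates against (g): aggregate throughput is 7,160 units, below the 7,300 units limit. (i) would limit (h) — a current Category E Exemption Letter is held — but (j) sets (i) aside: (j) is engaged — a current General Notice is held. (k) would limit (j) — the landscaping firm is classified under the construction sector — but (l) sets (k) aside: (l) operates — assessed value is $217,500, less than the $239,500 limit. So (a) is unavailable.
Exception (b) does not apply: the General Clearance is not current.
Exception (c) requires that no employee is paid on a commission basis; but some employees are paid on commission, so (c) is unavailable.
All of (d)'s requirements are met (the reportable unit count is 33, less than the 34 limit; a current Annual Approval is held). But applying paragraphs (m)–(n): (m) operates against (d): the qualifying period is 5 days, below the 10 days limit. (n) is inapplicable (no employee exceeds 30 hours/week), so (m) stands. (d) is therefore removed.
Exception (e) fails — at least one employee is not a family member.
None of the exceptions is available; § 60.7 applies in full.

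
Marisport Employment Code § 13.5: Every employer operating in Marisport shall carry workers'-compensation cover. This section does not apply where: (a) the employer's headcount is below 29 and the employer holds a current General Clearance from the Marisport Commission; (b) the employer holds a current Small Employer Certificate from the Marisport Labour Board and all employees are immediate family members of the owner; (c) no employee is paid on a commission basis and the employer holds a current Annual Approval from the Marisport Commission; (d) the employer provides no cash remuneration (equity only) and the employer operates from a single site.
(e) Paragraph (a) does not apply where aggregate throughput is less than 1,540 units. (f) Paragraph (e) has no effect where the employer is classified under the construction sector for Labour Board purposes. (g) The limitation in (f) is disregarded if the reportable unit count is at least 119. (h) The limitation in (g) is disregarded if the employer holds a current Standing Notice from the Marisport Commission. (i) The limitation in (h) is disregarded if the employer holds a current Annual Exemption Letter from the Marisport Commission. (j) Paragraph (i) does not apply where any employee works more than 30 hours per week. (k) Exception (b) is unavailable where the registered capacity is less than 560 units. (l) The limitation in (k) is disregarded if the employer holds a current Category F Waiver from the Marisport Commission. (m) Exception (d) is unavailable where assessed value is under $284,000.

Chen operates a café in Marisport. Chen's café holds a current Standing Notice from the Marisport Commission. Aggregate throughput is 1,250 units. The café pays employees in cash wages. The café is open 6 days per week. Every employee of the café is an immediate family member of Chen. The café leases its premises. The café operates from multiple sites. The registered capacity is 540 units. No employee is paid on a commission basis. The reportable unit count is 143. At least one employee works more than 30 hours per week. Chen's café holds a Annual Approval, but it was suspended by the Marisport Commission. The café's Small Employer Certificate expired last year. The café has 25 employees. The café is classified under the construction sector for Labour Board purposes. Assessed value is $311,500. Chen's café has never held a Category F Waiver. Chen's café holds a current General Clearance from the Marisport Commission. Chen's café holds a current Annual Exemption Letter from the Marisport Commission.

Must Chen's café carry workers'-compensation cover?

No — exception (a) applies; Chen's café is not required to carry workers'-compensation cover.

Exception (a)'s conditions are all satisfied: the employer's headcount is 25, below the 29 limit; a current General Clearance is held. Under paragraphs (e)–(j): (e) would limit (a) — aggregate throughput is 1,250 units, less than the 1,540 units limit — but (f) sets (e) aside: (f) operates against (e): the café is classified under the construction sector. (g) would limit (f) — the reportable unit count is 143, meeting the 119 threshold — but (h) sets (g) aside: (h) is triggered — a current Standing Notice is held. (i) is engaged (a current Annual Exemption Letter is held), but is overridden by (j): (j) operates — at least one employee exceeds 30 hours/week. Exception (a) stands.
Exception (b) does not apply: the Small Employer Certificate has expired.
Exception (c) does not apply: there is no Annual Approval in force.
Exception (d) fails — employees are paid cash wages.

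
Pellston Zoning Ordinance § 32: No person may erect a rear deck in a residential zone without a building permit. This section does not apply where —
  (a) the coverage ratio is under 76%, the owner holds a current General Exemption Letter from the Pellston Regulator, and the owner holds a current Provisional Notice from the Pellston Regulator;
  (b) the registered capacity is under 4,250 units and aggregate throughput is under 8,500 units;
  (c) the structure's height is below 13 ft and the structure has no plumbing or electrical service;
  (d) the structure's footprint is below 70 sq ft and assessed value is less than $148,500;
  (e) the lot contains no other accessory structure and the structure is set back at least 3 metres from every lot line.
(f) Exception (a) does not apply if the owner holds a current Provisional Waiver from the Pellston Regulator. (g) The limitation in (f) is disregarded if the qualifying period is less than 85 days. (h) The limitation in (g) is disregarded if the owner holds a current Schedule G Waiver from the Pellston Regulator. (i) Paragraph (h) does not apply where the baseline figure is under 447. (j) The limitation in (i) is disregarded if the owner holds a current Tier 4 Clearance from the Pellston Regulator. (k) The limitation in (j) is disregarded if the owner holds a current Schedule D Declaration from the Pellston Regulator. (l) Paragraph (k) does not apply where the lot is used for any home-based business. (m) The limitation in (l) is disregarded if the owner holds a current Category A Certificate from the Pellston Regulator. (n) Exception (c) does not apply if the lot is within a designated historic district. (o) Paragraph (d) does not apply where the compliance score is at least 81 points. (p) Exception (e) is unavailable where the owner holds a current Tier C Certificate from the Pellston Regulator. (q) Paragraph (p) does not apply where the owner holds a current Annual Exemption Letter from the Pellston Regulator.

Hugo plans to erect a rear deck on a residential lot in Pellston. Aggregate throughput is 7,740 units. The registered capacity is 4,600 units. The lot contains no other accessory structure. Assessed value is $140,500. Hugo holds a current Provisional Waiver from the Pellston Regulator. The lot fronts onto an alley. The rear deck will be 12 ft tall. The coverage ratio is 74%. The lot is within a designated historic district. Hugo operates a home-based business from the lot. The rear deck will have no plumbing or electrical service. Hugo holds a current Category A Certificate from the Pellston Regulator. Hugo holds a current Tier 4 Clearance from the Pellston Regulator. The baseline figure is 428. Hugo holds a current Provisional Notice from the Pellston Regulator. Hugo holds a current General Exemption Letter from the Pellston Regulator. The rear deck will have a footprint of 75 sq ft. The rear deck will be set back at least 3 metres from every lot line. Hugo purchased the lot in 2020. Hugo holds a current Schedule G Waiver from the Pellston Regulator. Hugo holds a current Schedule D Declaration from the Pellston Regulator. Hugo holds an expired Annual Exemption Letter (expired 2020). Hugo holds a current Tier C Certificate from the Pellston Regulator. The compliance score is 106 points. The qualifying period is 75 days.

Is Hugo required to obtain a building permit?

Exception (a)'s conditions are all satisfied: the coverage ratio is 74%, under the 76% limit; a current General Exemption Letter is held; a current Provisional Notice is held. Considering the limiting provisions: (f) is triggered (a current Provisional Waiver is held), but is set aside by (g): (g) is triggered — the qualifying period is 75 days, less than the 85 days limit. (h) is triggered (a current Schedule G Waiver is held), but yields to (i): (i) operates against (h): the baseline figure is 428, under the 447 limit. (j) applies (a current Tier 4 Clearance is held), but is set aside by (k): (k) is engaged — a current Schedule D Declaration is held. (l) would limit (k) — a home-based business operates on the lot — but (m) sets (l) aside: (m) operates against (l): a current Category A Certificate is held. So (a) applies.
Exception (b) does not apply: the registered capacity is 4,600 units, not under 4,250 units.
Exception (c): the structure's height is 12 ft, below the 13 ft limit; there is no plumbing or electrical service — every condition holds. But: (n) operates against (c): the lot is in a historic district. So (c) is unavailable.
Exception (d) requires that the structure's footprint is below 70 sq ft; but the structure's footprint is 75 sq ft, not below 70 sq ft, so (d) is unavailable.
Exception (e) is satisfied on its face — the lot has no other accessory structure; the setback is at least 3 m on every side. Turning to paragraphs (p)–(q): (p) is triggered — a current Tier C Certificate is held. (q) is inapplicable (there is no Annual Exemption Letter in force), so (p) stands. (e) is therefore removed.

No — exception (a) applies; Hugo does not need a building permit.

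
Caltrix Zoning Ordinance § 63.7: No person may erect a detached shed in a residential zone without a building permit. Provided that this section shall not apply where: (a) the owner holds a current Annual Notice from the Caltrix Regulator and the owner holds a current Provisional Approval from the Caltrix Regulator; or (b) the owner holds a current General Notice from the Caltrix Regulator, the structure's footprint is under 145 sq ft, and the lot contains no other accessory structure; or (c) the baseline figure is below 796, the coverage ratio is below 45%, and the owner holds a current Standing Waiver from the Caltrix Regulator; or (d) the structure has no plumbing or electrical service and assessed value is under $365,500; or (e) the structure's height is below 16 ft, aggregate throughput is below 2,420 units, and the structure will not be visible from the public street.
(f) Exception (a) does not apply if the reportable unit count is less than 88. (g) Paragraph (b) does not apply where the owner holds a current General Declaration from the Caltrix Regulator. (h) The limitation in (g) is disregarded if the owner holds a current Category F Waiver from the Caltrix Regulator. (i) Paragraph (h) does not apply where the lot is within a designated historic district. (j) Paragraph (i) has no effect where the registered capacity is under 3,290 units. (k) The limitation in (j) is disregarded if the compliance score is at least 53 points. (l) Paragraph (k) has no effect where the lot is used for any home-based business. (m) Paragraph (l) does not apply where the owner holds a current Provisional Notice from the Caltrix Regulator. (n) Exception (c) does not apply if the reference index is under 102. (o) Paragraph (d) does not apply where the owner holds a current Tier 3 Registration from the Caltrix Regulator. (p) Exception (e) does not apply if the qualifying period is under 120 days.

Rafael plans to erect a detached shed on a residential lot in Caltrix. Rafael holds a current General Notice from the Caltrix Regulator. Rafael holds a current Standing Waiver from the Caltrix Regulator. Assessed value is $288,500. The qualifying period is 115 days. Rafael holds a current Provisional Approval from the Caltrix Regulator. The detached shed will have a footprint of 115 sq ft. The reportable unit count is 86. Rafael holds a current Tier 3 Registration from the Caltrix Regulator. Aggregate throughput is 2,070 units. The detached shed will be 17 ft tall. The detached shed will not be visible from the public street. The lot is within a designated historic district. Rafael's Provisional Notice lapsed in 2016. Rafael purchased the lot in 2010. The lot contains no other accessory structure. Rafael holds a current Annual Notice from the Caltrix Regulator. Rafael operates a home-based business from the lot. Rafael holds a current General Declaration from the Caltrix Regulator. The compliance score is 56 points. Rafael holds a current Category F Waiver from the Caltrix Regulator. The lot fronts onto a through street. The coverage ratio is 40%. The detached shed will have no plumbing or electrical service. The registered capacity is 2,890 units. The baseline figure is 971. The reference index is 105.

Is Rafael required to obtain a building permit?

No — exception (b) applies; Rafael does not need a building permit.

Exception (a): a current Annual Notice is held; a current Provisional Approval is held — every condition holds. However, paragraph (f) must be considered: (f) operates — the reportable unit count is 86, less than the 88 limit. So (a) is unavailable.
Exception (b)'s conditions are all satisfied: a current General Notice is held; the structure's footprint is 115 sq ft, under the 145 sq ft limit; the lot has no other accessory structure. Considering the limiting provisions: (g) would limit (b) — a current General Declaration is held — but (h) sets (g) aside: (h) applies — a current Category F Waiver is held. (i) would limit (h) — the lot is in a historic district — but (j) sets (i) aside: (j) is triggered — the registered capacity is 2,890 units, under the 3,290 units limit. (k) is triggered (the compliance score is 56 points, meeting the 53 points threshold), but yields to (l): (l) operates against (k): a home-based business operates on the lot. (m), which would lift (l), is not engaged — there is no Provisional Notice in force. Exception (b) stands.
Exception (c) does not apply: the baseline figure is 971, not below 796.
Exception (d)'s conditions are all satisfied: there is no plumbing or electrical service; assessed value is $288,500, under the $365,500 limit. But: (o) operates against (d): a current Tier 3 Registration is held. Exception (d) does not apply.
Exception (e) fails — the structure's height is 17 ft, not below 16 ft.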